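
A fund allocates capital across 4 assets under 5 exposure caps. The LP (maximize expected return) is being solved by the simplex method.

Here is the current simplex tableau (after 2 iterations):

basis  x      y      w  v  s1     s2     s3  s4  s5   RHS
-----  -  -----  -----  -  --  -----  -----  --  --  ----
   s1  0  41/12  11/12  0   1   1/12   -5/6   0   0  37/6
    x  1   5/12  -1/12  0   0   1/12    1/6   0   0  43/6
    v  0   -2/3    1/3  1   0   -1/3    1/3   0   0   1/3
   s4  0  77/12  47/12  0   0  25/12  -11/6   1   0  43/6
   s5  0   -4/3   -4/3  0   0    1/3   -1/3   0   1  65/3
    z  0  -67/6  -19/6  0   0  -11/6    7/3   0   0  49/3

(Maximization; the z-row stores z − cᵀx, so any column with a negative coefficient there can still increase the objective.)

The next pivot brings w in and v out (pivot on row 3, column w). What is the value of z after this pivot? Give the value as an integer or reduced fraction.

39/2

Minimum ratio for w: (1/3)/(1/3) = 1.
z changes by −(z-row coeff of w)·ratio = −(-19/6)·1 = 19/6.
New z = 49/3 + (19/6) = 39/2.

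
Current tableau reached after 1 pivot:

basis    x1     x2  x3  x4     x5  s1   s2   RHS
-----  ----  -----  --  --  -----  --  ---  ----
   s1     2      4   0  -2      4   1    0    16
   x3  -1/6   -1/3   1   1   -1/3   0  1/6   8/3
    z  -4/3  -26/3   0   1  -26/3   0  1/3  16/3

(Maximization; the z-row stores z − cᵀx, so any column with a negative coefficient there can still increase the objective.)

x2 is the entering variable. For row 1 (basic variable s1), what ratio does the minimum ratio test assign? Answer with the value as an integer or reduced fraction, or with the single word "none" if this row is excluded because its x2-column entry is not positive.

Ratio = RHS / (x2 entry) = 16 / 4 = 4.

4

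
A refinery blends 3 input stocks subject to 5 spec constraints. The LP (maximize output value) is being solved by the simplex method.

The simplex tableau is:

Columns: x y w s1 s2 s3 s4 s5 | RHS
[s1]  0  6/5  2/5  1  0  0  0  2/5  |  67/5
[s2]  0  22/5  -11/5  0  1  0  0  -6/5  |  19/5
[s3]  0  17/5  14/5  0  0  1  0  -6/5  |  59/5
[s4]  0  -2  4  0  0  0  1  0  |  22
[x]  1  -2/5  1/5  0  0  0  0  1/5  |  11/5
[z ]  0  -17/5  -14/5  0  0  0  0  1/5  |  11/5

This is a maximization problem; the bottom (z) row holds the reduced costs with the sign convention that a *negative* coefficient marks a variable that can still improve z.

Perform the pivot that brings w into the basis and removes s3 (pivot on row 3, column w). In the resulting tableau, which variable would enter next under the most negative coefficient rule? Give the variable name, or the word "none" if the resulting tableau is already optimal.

Pivot element 14/5. New z-row = old z-row − (-14/5)·(row 3/(14/5)).
Updated z-row coefficients: x: 0, y: 0, w: 0, s1: 0, s2: 0, s3: 1, s4: 0, s5: -1.
The most negative is -1 in column s5, so s5 would enter next.

s5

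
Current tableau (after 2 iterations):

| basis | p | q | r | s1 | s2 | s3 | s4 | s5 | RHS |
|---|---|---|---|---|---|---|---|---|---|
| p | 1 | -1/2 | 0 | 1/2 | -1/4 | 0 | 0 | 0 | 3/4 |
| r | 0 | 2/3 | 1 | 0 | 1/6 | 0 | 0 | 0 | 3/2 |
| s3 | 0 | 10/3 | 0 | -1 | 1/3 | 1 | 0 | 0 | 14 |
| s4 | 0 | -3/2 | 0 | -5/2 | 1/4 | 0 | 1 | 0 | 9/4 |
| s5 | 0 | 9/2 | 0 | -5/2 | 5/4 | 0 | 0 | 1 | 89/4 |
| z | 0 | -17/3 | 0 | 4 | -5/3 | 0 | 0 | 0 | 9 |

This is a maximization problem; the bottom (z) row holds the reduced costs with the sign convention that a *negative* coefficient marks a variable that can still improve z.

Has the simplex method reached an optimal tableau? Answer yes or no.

no

Column q has objective-row coefficient -17/3, which is negative; an improving pivot exists, so not yet optimal.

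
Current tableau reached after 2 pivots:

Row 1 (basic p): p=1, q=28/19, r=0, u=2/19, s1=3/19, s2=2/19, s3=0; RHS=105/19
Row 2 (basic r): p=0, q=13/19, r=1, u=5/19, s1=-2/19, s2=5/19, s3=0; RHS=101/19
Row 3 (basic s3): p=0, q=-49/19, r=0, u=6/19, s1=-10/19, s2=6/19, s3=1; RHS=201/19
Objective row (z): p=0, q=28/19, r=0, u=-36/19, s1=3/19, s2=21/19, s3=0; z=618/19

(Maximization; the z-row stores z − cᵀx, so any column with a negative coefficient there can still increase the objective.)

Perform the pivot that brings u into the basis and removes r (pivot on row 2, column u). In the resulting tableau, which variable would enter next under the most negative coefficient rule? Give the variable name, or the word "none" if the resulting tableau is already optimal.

s1

Pivot element 5/19. New z-row = old z-row − (-36/19)·(row 2/(5/19)).
Updated z-row coefficients: p: 0, q: 32/5, r: 36/5, u: 0, s1: -3/5, s2: 3, s3: 0.
The most negative is -3/5 in column s1, so s1 would enter next.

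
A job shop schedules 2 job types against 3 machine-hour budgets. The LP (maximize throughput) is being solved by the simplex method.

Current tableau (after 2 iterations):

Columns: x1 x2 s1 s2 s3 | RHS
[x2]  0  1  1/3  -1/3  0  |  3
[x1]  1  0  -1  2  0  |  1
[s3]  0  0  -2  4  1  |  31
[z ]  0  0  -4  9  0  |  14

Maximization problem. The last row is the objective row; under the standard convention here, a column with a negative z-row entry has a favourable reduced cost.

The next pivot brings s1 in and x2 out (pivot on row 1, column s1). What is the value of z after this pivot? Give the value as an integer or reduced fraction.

Minimum ratio for s1: 3/(1/3) = 9.
z changes by −(z-row coeff of s1)·ratio = −(-4)·9 = 36.
New z = 14 + 36 = 50.

50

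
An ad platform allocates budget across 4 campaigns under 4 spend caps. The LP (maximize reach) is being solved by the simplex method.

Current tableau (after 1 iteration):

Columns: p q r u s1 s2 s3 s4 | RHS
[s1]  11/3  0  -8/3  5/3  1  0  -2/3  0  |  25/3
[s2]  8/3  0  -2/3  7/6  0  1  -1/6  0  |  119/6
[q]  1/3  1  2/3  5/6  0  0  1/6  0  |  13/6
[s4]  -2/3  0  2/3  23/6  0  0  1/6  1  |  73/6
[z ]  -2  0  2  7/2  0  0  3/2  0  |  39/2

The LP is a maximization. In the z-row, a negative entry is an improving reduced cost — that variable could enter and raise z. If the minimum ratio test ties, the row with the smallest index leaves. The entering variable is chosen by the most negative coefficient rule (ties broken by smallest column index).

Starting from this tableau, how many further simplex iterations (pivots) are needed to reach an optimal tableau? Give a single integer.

1

pivot: p in, s1 out → z = 529/22
No improving column remains; optimal.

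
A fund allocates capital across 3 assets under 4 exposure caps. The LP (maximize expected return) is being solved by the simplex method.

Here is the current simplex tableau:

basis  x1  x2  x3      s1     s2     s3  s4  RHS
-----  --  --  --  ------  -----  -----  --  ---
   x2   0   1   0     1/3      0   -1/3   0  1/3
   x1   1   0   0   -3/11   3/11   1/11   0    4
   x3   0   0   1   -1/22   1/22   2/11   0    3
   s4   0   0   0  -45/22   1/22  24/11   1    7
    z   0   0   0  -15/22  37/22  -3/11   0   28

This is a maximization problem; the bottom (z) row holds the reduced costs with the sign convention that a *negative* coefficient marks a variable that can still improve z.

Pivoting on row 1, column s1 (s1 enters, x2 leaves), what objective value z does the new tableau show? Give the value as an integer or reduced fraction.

631/22

Minimum ratio for s1: (1/3)/(1/3) = 1.
z changes by −(z-row coeff of s1)·ratio = −(-15/22)·1 = 15/22.
New z = 28 + (15/22) = 631/22.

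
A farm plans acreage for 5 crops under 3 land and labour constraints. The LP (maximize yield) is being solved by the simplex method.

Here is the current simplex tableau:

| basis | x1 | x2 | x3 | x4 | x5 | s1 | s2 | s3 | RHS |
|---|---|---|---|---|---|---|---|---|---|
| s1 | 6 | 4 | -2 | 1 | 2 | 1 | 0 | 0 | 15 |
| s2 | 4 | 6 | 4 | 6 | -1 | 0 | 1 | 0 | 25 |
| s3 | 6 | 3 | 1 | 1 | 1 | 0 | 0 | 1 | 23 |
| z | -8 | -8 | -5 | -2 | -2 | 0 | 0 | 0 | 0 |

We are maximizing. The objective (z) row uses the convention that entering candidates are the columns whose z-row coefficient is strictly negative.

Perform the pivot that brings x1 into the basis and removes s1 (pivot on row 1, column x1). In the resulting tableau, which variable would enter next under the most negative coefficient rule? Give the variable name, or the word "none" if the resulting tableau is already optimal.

Pivot element 6. New z-row = old z-row − (-8)·(row 1/6).
Updated z-row coefficients: x1: 0, x2: -8/3, x3: -23/3, x4: -2/3, x5: 2/3, s1: 4/3, s2: 0, s3: 0.
The most negative is -23/3 in column x3, so x3 would enter next.

x3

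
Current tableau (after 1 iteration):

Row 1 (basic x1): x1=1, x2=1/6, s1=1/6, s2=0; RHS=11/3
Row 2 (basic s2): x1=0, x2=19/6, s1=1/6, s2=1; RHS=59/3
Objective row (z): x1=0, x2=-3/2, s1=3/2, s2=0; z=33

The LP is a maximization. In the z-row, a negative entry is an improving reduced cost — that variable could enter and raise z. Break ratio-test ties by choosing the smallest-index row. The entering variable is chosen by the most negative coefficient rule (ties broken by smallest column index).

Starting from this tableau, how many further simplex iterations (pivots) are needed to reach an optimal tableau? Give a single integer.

pivot: x2 in, s2 out → z = 804/19
No improving column remains; optimal.

1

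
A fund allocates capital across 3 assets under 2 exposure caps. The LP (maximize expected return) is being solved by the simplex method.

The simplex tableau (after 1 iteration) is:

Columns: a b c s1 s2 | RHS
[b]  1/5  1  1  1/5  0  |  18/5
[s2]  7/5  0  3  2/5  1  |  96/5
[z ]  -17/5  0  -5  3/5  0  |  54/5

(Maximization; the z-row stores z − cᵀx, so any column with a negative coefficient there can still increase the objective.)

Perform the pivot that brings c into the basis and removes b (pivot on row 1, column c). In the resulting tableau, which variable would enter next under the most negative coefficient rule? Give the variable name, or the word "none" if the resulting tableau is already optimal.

Pivot element 1. New z-row = old z-row − (-5)·(row 1/1).
Updated z-row coefficients: a: -12/5, b: 5, c: 0, s1: 8/5, s2: 0.
The most negative is -12/5 in column a, so a would enter next.

a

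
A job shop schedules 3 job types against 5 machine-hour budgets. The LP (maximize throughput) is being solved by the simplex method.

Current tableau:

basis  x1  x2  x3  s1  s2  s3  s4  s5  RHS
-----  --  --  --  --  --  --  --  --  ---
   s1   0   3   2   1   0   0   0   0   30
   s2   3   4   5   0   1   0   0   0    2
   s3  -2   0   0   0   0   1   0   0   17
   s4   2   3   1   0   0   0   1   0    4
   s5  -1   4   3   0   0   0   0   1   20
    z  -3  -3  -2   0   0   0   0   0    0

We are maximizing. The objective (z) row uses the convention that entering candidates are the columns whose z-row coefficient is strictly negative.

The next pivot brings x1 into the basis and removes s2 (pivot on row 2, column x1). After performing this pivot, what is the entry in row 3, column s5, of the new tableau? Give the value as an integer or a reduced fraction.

0

Pivot element is row 2, column x1: 3.
Normalize row 2: new (row 2, s5) = 0/3 = 0.
row 3 ← row 3 − (-2)·(new row 2): 0 − (-2)·0 = 0.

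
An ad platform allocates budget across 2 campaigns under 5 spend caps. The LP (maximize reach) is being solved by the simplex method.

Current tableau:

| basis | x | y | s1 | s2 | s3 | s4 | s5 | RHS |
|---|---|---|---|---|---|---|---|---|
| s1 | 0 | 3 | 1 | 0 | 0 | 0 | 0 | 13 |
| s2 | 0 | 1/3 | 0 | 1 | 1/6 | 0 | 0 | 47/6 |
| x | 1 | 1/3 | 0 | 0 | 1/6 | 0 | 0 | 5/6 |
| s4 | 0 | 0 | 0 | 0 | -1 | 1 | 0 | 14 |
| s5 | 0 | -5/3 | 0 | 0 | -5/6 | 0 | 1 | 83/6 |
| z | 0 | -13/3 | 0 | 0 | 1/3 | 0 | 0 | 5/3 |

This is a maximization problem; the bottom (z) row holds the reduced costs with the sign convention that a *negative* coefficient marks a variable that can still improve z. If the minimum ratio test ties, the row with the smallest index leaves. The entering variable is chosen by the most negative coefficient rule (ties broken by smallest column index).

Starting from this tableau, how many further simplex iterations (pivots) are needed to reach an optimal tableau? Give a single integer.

1

pivot: y in, x out → z = 25/2
No improving column remains; optimal.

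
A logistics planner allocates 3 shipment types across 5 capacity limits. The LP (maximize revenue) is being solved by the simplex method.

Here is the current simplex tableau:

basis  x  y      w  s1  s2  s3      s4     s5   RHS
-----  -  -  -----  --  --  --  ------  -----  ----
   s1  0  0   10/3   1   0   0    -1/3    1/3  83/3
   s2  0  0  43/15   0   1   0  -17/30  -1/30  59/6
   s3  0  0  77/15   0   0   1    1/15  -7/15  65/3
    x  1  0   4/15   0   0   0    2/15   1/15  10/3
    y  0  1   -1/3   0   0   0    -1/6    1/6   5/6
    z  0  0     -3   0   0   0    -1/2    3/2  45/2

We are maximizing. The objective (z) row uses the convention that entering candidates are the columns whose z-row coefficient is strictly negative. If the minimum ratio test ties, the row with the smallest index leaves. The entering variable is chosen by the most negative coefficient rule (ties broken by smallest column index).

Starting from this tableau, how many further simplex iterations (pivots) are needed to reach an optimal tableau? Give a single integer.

pivot: w in, s2 out → z = 1410/43
pivot: s4 in, s3 out → z = 3431/93
pivot: s2 in, x out → z = 43
No improving column remains; optimal.

3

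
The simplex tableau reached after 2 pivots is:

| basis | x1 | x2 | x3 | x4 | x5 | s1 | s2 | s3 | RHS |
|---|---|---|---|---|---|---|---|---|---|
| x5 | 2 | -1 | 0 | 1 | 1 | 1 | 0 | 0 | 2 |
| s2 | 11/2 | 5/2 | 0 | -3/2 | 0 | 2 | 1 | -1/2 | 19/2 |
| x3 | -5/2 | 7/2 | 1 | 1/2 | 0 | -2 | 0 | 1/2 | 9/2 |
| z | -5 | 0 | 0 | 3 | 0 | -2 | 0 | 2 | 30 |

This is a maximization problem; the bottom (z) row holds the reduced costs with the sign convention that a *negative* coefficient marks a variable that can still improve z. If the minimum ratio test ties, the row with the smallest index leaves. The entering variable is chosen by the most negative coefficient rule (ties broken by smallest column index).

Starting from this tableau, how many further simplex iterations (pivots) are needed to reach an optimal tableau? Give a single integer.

2

pivot: x1 in, x5 out → z = 35
pivot: x2 in, s2 out → z = 775/21
No improving column remains; optimal.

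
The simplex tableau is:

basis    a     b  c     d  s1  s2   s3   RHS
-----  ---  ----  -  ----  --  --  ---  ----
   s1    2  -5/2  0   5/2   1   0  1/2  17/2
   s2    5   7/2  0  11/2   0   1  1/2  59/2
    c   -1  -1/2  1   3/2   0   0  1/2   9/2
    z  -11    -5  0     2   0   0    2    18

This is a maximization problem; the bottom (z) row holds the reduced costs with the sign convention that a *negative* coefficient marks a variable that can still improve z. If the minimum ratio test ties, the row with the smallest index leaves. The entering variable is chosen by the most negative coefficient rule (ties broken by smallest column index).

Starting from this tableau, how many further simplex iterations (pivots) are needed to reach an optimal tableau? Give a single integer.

pivot: a in, s1 out → z = 259/4
pivot: b in, s2 out → z = 1048/13
No improving column remains; optimal.

2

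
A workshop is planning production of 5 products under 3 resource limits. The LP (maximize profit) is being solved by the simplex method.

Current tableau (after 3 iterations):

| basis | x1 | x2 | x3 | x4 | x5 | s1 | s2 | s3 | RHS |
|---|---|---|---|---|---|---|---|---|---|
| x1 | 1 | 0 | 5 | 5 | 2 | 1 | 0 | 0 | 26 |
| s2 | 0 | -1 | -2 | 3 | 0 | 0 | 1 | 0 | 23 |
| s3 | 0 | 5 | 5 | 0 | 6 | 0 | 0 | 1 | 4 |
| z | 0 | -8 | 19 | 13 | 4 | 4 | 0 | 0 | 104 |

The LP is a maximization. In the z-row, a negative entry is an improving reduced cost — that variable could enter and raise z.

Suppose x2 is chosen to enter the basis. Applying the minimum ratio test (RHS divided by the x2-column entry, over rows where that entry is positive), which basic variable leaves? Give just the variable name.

s3

Ratios: row 1 (x1): entry 0 ≤ 0, skip; row 2 (s2): entry -1 ≤ 0, skip; row 3 (s3): 4/5 = 4/5.
Minimum ratio 4/5 is in the s3 row, so s3 leaves.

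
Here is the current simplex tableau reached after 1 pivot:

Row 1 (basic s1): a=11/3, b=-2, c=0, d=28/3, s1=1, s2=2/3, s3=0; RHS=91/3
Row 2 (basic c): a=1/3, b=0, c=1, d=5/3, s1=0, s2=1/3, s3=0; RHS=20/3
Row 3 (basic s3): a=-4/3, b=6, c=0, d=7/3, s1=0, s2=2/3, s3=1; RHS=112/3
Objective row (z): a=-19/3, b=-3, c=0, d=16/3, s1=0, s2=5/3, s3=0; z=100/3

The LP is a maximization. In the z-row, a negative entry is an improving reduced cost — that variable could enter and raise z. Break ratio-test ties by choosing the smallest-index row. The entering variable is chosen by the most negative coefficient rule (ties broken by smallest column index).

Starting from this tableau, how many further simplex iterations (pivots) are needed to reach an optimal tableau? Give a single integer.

2

pivot: a in, s1 out → z = 943/11
pivot: b in, s3 out → z = 4203/29
No improving column remains; optimal.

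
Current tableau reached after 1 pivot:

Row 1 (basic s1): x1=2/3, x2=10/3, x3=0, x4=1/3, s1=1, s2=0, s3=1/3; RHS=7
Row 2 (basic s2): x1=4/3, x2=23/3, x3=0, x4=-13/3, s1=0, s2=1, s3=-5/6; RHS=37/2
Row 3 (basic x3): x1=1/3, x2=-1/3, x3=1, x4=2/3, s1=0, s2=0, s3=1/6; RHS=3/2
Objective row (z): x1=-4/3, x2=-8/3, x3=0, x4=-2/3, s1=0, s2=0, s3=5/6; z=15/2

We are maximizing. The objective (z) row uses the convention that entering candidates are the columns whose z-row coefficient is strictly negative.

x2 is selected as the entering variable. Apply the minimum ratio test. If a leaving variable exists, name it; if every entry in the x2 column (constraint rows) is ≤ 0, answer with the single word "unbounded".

s1

Ratios: row 1 (s1): 7/(10/3) = 21/10; row 2 (s2): (37/2)/(23/3) = 111/46; row 3 (x3): entry -1/3 ≤ 0, skip.
Minimum ratio is in the s1 row, so s1 leaves.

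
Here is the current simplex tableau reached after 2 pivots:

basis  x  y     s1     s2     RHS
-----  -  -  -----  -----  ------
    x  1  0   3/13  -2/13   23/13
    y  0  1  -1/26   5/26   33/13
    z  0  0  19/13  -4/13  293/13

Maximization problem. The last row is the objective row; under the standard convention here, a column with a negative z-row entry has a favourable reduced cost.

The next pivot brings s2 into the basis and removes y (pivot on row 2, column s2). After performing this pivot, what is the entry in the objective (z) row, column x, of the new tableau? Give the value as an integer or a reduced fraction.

Pivot element is row 2, column s2: 5/26.
Normalize row 2: new (row 2, x) = 0/(5/26) = 0.
z-row ← z-row − (-4/13)·(new row 2): 0 − (-4/13)·0 = 0.

0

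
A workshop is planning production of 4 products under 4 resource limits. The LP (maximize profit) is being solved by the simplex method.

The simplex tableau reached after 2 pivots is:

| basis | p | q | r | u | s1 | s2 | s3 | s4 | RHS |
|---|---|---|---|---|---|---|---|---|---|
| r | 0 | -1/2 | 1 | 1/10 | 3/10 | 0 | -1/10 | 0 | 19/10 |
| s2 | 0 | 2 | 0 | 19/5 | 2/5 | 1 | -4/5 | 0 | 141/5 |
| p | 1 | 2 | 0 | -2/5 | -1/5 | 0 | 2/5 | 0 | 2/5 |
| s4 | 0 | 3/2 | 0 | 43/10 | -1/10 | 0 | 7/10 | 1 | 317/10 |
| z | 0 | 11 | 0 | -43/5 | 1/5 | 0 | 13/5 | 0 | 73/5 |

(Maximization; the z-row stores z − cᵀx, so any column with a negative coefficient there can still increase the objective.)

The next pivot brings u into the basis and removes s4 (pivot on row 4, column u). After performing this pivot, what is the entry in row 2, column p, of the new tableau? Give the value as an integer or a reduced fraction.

Pivot element is row 4, column u: 43/10.
Normalize row 4: new (row 4, p) = 0/(43/10) = 0.
row 2 ← row 2 − (19/5)·(new row 4): 0 − (19/5)·0 = 0.

0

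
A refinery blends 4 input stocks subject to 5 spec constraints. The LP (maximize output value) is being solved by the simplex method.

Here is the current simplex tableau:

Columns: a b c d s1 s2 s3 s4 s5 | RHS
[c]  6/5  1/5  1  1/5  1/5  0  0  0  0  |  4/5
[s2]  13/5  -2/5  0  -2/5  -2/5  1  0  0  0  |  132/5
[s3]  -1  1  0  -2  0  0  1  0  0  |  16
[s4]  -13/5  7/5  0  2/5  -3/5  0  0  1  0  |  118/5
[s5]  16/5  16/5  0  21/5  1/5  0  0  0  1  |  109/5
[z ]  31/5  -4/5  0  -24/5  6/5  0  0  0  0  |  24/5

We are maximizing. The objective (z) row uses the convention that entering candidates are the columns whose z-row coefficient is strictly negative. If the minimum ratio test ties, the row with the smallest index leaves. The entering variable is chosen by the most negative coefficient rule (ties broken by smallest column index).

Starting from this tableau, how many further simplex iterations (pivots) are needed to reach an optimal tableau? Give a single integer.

pivot: d in, c out → z = 24
No improving column remains; optimal.

1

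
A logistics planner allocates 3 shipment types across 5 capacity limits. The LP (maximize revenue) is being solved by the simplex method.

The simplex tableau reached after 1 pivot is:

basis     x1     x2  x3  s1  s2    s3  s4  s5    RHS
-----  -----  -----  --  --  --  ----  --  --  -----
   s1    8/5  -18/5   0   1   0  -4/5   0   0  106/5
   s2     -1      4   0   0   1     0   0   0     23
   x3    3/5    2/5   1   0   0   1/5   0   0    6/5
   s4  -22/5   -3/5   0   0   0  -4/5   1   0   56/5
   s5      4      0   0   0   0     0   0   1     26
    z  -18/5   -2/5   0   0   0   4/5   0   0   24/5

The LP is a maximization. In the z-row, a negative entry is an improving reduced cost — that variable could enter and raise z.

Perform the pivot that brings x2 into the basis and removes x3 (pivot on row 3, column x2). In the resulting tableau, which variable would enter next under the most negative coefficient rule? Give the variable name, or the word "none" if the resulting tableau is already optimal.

Pivot element 2/5. New z-row = old z-row − (-2/5)·(row 3/(2/5)).
Updated z-row coefficients: x1: -3, x2: 0, x3: 1, s1: 0, s2: 0, s3: 1, s4: 0, s5: 0.
The most negative is -3 in column x1, so x1 would enter next.

x1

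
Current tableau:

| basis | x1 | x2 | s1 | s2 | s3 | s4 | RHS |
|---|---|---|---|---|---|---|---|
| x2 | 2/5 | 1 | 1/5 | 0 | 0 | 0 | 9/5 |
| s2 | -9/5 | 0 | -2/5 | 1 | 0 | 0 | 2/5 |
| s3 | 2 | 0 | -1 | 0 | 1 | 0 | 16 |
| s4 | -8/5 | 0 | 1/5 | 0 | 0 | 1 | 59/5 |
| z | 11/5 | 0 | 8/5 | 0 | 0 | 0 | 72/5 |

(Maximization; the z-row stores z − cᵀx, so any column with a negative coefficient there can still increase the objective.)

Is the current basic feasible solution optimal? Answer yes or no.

No objective-row coefficient is strictly negative, so no entering variable exists; the tableau is optimal.

yes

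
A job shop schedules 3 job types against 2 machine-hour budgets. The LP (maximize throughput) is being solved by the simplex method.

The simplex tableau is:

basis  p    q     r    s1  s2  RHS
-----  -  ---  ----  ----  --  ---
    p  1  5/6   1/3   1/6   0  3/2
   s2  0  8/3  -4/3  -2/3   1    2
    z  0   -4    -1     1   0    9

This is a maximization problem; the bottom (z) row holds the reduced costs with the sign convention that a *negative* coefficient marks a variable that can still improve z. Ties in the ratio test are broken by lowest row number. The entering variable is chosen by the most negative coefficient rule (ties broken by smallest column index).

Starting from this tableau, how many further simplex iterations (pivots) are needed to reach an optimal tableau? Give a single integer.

pivot: q in, s2 out → z = 12
pivot: r in, p out → z = 31/2
No improving column remains; optimal.

2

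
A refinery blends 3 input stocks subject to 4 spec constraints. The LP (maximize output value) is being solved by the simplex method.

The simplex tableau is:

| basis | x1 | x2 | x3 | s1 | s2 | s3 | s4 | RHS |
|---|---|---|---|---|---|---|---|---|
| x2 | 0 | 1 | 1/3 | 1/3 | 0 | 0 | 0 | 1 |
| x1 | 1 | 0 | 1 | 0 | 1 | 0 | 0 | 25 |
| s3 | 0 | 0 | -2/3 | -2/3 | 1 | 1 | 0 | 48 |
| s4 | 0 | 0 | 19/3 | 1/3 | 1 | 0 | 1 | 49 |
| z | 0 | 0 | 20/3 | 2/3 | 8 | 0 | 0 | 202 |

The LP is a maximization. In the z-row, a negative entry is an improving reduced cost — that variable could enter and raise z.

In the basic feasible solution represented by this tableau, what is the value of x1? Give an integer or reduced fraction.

x1 is basic (row 2); its value is the RHS of that row: 25.

25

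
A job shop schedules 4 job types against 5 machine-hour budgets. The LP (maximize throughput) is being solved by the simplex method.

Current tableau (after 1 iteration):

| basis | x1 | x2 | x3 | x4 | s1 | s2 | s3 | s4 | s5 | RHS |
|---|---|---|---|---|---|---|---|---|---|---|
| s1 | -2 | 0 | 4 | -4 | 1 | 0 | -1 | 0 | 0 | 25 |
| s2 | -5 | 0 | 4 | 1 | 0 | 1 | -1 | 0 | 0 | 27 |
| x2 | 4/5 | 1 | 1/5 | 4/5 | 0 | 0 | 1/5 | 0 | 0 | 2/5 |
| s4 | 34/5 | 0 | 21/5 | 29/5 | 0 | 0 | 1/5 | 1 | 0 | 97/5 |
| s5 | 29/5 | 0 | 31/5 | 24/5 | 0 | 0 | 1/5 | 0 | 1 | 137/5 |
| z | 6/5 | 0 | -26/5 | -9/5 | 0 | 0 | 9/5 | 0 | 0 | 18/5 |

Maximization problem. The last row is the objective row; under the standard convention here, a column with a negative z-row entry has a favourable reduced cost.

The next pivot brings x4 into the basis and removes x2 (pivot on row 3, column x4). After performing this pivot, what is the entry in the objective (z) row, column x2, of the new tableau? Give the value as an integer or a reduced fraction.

Pivot element is row 3, column x4: 4/5.
Normalize row 3: new (row 3, x2) = 1/(4/5) = 5/4.
z-row ← z-row − (-9/5)·(new row 3): 0 − (-9/5)·(5/4) = 9/4.

9/4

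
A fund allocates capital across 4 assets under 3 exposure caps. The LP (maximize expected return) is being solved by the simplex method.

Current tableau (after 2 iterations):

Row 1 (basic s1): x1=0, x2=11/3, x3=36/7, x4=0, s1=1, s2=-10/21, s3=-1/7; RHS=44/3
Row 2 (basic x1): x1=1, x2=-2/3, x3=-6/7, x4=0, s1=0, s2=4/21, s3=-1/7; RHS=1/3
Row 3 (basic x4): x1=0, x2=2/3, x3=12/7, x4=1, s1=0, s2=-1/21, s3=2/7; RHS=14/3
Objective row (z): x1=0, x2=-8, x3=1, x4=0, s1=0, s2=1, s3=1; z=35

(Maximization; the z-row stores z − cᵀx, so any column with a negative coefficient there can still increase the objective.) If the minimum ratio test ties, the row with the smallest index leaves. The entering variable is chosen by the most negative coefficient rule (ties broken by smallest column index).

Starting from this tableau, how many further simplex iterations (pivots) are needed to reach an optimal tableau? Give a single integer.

2

pivot: x2 in, s1 out → z = 67
pivot: s2 in, x1 out → z = 545/8
No improving column remains; optimal.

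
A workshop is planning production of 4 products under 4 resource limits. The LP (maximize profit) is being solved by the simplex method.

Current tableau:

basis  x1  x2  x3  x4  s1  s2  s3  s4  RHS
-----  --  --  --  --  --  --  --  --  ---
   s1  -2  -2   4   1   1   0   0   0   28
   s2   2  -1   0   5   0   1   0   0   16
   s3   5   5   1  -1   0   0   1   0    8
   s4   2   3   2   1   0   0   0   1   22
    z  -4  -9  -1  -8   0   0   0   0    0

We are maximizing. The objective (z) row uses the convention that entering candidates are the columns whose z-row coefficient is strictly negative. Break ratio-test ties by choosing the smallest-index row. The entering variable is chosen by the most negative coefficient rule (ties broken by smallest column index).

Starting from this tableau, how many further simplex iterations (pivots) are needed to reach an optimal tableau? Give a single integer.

pivot: x2 in, s3 out → z = 72/5
pivot: x4 in, s2 out → z = 151/3
No improving column remains; optimal.

2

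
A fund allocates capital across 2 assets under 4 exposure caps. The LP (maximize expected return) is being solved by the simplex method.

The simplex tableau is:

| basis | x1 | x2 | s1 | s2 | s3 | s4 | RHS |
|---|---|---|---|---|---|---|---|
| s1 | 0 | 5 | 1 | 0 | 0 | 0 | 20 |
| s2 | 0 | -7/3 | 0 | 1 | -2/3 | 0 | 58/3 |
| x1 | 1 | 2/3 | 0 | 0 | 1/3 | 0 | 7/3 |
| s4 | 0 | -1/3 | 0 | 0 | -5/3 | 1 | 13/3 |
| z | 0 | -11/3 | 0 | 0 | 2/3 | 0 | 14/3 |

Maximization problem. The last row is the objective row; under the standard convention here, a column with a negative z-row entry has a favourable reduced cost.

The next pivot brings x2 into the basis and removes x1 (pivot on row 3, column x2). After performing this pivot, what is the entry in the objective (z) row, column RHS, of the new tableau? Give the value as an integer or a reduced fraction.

35/2

Pivot element is row 3, column x2: 2/3.
Normalize row 3: new (row 3, RHS) = (7/3)/(2/3) = 7/2.
z-row ← z-row − (-11/3)·(new row 3): 14/3 − (-11/3)·(7/2) = 35/2.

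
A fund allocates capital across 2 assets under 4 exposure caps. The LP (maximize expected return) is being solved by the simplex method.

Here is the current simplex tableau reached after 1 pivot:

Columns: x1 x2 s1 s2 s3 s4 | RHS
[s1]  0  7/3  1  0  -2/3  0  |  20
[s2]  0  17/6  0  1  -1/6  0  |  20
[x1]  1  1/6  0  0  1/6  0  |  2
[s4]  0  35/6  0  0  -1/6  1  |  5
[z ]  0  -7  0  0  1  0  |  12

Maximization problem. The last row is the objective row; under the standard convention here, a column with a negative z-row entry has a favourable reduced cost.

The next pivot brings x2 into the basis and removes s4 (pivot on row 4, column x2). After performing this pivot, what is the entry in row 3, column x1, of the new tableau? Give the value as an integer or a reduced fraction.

1

Pivot element is row 4, column x2: 35/6.
Normalize row 4: new (row 4, x1) = 0/(35/6) = 0.
row 3 ← row 3 − (1/6)·(new row 4): 1 − (1/6)·0 = 1.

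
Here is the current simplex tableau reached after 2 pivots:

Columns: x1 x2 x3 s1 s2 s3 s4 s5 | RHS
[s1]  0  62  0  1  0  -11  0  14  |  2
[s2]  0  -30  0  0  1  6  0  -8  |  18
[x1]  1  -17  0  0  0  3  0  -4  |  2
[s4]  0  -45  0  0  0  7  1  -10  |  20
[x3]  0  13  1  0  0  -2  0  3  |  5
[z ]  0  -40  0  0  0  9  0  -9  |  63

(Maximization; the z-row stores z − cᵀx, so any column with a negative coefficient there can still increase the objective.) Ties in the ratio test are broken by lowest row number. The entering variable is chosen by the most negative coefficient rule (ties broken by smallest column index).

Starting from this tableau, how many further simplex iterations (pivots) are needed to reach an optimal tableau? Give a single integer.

pivot: x2 in, s1 out → z = 1993/31
No improving column remains; optimal.

1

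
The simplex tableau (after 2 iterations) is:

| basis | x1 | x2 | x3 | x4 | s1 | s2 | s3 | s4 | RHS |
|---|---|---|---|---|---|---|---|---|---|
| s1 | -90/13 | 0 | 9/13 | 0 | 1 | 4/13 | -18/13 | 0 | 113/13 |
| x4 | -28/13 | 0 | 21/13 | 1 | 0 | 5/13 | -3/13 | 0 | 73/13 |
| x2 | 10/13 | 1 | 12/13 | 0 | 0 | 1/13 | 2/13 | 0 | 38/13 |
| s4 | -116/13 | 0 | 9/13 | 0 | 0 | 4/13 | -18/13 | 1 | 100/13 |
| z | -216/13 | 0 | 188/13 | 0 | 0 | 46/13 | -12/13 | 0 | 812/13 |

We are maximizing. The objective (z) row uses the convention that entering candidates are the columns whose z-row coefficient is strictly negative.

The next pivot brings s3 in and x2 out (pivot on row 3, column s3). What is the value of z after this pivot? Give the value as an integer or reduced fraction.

Minimum ratio for s3: (38/13)/(2/13) = 19.
z changes by −(z-row coeff of s3)·ratio = −(-12/13)·19 = 228/13.
New z = 812/13 + (228/13) = 80.

80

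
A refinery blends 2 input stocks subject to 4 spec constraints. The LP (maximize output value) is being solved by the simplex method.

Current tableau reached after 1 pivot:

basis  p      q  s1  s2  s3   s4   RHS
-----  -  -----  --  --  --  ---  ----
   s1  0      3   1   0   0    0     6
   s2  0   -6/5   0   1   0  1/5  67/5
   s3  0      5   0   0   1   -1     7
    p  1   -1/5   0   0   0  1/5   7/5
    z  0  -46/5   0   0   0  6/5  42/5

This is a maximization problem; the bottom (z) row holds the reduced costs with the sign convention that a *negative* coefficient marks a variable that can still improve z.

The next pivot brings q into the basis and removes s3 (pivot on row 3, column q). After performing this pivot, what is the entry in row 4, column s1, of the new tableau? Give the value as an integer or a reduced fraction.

Pivot element is row 3, column q: 5.
Normalize row 3: new (row 3, s1) = 0/5 = 0.
row 4 ← row 4 − (-1/5)·(new row 3): 0 − (-1/5)·0 = 0.

0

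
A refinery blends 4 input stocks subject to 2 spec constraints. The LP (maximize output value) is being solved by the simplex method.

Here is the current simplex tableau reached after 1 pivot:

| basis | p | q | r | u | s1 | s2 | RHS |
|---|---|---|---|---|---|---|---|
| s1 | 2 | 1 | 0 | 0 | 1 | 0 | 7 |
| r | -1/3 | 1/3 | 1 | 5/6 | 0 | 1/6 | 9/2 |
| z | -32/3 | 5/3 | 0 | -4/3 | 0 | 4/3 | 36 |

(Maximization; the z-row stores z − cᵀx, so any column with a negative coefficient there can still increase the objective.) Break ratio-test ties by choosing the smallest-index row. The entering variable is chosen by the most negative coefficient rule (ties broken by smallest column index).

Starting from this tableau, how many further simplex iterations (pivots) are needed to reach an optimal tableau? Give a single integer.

2

pivot: p in, s1 out → z = 220/3
pivot: u in, r out → z = 412/5
No improving column remains; optimal.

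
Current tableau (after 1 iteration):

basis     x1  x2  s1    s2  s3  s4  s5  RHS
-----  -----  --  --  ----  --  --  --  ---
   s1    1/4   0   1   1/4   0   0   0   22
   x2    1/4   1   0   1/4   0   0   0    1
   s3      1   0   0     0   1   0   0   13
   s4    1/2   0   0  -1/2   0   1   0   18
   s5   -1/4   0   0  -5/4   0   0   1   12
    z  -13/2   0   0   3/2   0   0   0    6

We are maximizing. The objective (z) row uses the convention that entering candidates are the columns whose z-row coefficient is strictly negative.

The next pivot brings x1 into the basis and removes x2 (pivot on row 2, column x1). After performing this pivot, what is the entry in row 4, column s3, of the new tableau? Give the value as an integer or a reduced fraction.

Pivot element is row 2, column x1: 1/4.
Normalize row 2: new (row 2, s3) = 0/(1/4) = 0.
row 4 ← row 4 − (1/2)·(new row 2): 0 − (1/2)·0 = 0.

0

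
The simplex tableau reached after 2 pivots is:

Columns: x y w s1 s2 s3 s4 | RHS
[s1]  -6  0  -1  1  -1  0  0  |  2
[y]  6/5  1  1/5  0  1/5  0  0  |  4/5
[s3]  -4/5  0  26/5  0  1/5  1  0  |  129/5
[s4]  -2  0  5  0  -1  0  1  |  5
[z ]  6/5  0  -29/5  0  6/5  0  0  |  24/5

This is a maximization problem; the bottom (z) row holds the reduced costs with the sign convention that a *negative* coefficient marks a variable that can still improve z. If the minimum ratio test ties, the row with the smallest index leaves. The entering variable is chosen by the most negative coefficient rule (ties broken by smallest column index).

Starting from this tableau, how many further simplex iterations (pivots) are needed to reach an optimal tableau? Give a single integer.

2

pivot: w in, s4 out → z = 53/5
pivot: x in, y out → z = 89/8
No improving column remains; optimal.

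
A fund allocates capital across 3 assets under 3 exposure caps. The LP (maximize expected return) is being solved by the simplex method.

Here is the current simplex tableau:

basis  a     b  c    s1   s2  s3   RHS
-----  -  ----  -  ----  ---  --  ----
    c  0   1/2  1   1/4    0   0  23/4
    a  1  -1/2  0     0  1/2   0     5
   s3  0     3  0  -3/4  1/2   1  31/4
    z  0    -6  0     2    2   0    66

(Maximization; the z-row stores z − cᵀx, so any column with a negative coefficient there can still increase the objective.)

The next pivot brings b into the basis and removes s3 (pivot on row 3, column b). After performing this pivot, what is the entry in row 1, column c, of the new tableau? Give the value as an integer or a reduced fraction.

Pivot element is row 3, column b: 3.
Normalize row 3: new (row 3, c) = 0/3 = 0.
row 1 ← row 1 − (1/2)·(new row 3): 1 − (1/2)·0 = 1.

1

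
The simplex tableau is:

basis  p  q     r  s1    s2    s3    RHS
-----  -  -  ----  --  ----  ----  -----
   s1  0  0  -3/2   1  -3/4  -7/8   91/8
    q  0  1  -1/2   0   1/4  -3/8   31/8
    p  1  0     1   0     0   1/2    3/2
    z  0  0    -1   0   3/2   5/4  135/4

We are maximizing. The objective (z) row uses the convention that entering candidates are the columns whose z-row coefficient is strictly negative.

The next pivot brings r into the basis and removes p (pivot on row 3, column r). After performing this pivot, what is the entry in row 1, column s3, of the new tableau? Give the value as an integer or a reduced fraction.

Pivot element is row 3, column r: 1.
Normalize row 3: new (row 3, s3) = (1/2)/1 = 1/2.
row 1 ← row 1 − (-3/2)·(new row 3): -7/8 − (-3/2)·(1/2) = -1/8.

-1/8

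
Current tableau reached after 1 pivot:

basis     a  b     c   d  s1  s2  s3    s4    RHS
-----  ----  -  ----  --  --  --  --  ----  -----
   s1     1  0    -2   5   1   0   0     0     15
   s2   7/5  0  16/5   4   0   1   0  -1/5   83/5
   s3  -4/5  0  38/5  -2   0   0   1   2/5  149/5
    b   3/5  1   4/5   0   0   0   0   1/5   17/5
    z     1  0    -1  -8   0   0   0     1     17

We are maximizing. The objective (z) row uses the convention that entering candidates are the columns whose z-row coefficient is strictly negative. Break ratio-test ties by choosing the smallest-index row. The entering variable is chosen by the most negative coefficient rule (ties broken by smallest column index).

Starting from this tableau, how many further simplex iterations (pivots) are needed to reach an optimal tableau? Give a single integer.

pivot: d in, s1 out → z = 41
pivot: c in, s2 out → z = 1801/40
No improving column remains; optimal.

2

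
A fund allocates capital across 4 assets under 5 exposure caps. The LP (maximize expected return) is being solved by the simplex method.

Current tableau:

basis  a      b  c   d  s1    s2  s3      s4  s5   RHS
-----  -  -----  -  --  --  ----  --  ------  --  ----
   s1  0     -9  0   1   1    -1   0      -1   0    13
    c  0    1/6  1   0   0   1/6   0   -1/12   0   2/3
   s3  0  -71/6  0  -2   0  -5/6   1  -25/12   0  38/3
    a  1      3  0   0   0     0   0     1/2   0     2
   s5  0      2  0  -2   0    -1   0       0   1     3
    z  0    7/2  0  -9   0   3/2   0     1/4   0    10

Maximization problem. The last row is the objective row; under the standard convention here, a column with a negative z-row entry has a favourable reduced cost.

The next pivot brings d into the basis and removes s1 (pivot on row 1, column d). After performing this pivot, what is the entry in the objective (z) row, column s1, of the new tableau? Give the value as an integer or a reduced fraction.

9

Pivot element is row 1, column d: 1.
Normalize row 1: new (row 1, s1) = 1/1 = 1.
z-row ← z-row − (-9)·(new row 1): 0 − (-9)·1 = 9.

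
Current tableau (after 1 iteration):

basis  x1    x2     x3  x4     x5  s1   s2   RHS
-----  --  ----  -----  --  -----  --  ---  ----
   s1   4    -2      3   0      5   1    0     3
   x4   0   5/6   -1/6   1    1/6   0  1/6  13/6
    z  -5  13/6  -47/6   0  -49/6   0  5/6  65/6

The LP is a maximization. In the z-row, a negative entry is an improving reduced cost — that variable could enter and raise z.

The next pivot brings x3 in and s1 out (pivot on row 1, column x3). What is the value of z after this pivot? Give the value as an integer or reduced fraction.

Minimum ratio for x3: 3/3 = 1.
z changes by −(z-row coeff of x3)·ratio = −(-47/6)·1 = 47/6.
New z = 65/6 + (47/6) = 56/3.

56/3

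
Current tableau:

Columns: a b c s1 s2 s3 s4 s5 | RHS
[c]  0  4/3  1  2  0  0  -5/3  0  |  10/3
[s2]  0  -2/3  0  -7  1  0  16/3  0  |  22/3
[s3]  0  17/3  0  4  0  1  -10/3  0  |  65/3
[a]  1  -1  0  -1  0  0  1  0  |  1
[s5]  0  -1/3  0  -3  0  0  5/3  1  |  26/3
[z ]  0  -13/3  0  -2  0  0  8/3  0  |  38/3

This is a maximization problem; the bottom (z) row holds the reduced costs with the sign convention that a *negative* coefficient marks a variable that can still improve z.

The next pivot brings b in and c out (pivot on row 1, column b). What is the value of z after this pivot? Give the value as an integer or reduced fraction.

47/2

Minimum ratio for b: (10/3)/(4/3) = 5/2.
z changes by −(z-row coeff of b)·ratio = −(-13/3)·(5/2) = 65/6.
New z = 38/3 + (65/6) = 47/2.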